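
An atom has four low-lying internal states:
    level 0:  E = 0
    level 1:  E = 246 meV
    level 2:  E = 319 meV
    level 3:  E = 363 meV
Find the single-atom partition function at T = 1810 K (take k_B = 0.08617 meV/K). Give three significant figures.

k_BT = 0.08617 × 1810 K = 155.97 meV.
Eᵢ/kT = 0, 1.5772, 2.0453, 2.3274.
Z = Σ e^(−Eᵢ/kT) = e^(−0) + e^(−1.5772) + e^(−2.0453) + e^(−2.3274) = 1.0000 + 0.20655 + 0.12934 + 0.097549 = 1.4334.

Z = 1.43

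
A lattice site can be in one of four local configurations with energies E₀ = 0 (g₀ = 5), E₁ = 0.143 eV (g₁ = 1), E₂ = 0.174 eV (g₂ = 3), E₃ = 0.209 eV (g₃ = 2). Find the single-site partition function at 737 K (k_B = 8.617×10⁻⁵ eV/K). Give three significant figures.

Z = 5.37

k_BT = 8.617×10⁻⁵ × 737 K = 0.063507 eV.
Eᵢ/kT = 0, 2.2517, 2.7399, 3.2910.
Z = Σ gᵢe^(−Eᵢ/kT) = 5·e^(−0) + 1·e^(−2.2517) + 3·e^(−2.7399) + 2·e^(−3.2910) = 5.0000 + 0.10522 + 0.19373 + 0.074433 = 5.3734.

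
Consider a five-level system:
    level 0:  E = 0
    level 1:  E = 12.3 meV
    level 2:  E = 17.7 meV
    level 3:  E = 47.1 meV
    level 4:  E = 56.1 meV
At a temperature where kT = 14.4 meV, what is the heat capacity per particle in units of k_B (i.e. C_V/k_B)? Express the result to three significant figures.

0.554

Eᵢ/kT = 0, 0.85417, 1.2292, 3.2708, 3.8958.
Z = Σ e^(−Eᵢ/kT) = e^(−0) + e^(−0.85417) + e^(−1.2292) + e^(−3.2708) + e^(−3.8958) = 1.0000 + 0.42564 + 0.29253 + 0.037976 + 0.020327 = 1.7765.
⟨E⟩ = 7.5104 meV, ⟨E²⟩ = 171.27 meV².
C_V/k_B = (⟨E²⟩ − ⟨E⟩²)/(kT)² = (171.27 − 56.406)/207.36 = 0.554.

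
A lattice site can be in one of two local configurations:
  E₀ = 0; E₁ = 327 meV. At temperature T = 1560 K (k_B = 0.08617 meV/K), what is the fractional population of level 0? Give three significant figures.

0.919

k_BT = 0.08617 × 1560 K = 134.43 meV.
Eᵢ/kT = 0, 2.4325.
Z = Σ e^(−Eᵢ/kT) = e^(−0) + e^(−2.4325) = 1.0000 + 0.087817 = 1.0878.
P₀ = e^(−E₀/kT) / Z = 1.0000/1.0878 = 0.919.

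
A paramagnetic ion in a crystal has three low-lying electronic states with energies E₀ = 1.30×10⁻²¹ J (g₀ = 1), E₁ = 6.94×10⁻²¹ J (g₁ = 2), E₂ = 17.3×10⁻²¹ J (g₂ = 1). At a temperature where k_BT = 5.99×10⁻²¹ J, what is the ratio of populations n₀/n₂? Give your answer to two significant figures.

n₀/n₂ = (g₀/g₂) exp[−(E₀−E₂)/kT] = (1/1) × exp(−(-16.00 ×10⁻²¹ J)/(5.99 ×10⁻²¹ J)) = (1/1) × exp(2.671) = 14.

14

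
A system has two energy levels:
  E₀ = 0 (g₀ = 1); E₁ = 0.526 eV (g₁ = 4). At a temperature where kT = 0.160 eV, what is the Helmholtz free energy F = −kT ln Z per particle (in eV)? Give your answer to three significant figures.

Eᵢ/kT = 0, 3.2875.
Z = Σ gᵢe^(−Eᵢ/kT) = 1·e^(−0) + 4·e^(−3.2875) = 1.0000 + 0.14939 = 1.1494.
F = −kT ln Z = −0.160 × ln(1.1494) = −0.160 × 0.13924 = -0.0223 eV.

-0.0223 eV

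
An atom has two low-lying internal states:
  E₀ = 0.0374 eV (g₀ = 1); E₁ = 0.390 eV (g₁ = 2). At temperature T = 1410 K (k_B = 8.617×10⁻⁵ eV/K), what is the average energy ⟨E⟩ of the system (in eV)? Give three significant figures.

k_BT = 8.617×10⁻⁵ × 1410 K = 0.12150 eV.
Eᵢ/kT = 0.30782, 3.2099.
Z = Σ gᵢe^(−Eᵢ/kT) = 1·e^(−0.30782) + 2·e^(−3.2099) = 0.73505 + 0.080721 = 0.81577.
⟨E⟩ = Σ Eᵢ gᵢe^(−Eᵢ/kT) / Z = (0.0374·0.73505 + 0.390·0.080721) / 0.81577 = 0.0723 eV.

0.0723 eV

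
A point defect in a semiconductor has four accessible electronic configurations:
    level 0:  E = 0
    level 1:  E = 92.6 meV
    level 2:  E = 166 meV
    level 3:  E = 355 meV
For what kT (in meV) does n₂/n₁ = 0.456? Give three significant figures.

n₂/n₁ = exp[−(E₂−E₁)/kT] = 0.456.
⇒ (E₂−E₁)/kT = ln(1/0.456) = ln(2.1930) = 0.78527.
kT = 73.4 meV / 0.78527 = 93.5 meV.

93.5 meV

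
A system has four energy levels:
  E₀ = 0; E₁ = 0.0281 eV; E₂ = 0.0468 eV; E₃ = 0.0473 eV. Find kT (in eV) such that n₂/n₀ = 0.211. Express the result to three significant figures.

n₂/n₀ = exp[−(E₂−E₀)/kT] = 0.211.
⇒ (E₂−E₀)/kT = ln(1/0.211) = ln(4.7393) = 1.5559.
kT = 0.0468 eV / 1.5559 = 0.0301 eV.

0.0301 eV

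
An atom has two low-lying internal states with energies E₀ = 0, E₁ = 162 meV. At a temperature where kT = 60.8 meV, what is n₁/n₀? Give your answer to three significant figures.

0.0696

n₁/n₀ = exp[−(E₁−E₀)/kT] = exp(−(162 meV)/(60.8 meV)) = exp(-2.6645) = 0.0696.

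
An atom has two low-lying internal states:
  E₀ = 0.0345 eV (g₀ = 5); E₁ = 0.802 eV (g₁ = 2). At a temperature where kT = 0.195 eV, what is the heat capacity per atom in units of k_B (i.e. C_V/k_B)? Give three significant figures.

Eᵢ/kT = 0.17692, 4.1128.
Z = Σ gᵢe^(−Eᵢ/kT) = 5·e^(−0.17692) + 2·e^(−4.1128) = 4.1892 + 0.032724 = 4.2219.
⟨E⟩ = 0.040449 eV, ⟨E²⟩ = 0.0061665 eV².
C_V/k_B = (⟨E²⟩ − ⟨E⟩²)/(kT)² = (0.0061665 − 0.0016361)/0.038025 = 0.119.

0.119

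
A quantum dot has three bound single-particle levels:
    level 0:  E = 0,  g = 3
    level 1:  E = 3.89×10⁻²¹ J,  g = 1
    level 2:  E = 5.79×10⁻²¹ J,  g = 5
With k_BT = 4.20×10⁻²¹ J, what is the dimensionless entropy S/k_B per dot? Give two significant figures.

2.0

Eᵢ/kT = 0, 0.9262, 1.379.
Z = Σ gᵢe^(−Eᵢ/kT) = 3·e^(−0) + 1·e^(−0.9262) + 5·e^(−1.379) = 3.000 + 0.3961 + 1.259 = 4.655.
⟨E⟩ = Σ EᵢPᵢ = 1.897 ×10⁻²¹ J.
S/k_B = ln Z + ⟨E⟩/kT = ln(4.655) + 1.897/4.20 = 1.538 + 0.4517 = 2.0.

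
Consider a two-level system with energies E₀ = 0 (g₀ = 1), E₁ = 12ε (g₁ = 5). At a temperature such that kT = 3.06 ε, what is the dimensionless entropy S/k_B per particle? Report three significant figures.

0.448

Eᵢ/kT = 0, 3.9216.
Z = Σ gᵢe^(−Eᵢ/kT) = 1·e^(−0) + 5·e^(−3.9216) = 1.0000 + 0.099047 = 1.0990.
⟨E⟩ = Σ EᵢPᵢ = 1.0815 ε.
S/k_B = ln Z + ⟨E⟩/kT = ln(1.0990) + 1.0815/3.06 = 0.094401 + 0.35343 = 0.448.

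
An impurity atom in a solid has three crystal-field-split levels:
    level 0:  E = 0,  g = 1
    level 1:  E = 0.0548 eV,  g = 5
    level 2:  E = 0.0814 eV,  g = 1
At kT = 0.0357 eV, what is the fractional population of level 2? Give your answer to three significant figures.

Eᵢ/kT = 0, 1.5350, 2.2801.
Z = Σ gᵢe^(−Eᵢ/kT) = 1·e^(−0) + 5·e^(−1.5350) + 1·e^(−2.2801) = 1.0000 + 1.0773 + 0.10227 = 2.1796.
P₂ = g₂ e^(−E₂/kT) / Z = 0.10227/2.1796 = 0.0469.

0.0469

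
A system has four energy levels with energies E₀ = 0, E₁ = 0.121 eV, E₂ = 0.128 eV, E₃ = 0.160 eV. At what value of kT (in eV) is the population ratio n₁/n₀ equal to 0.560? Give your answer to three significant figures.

0.209 eV

n₁/n₀ = exp[−(E₁−E₀)/kT] = 0.560.
⇒ (E₁−E₀)/kT = ln(1/0.560) = ln(1.7857) = 0.57981.
kT = 0.121 eV / 0.57981 = 0.209 eV.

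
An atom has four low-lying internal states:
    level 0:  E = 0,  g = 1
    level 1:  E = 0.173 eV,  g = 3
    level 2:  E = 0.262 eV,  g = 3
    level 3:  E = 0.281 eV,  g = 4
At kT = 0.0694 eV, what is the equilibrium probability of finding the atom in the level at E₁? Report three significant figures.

0.179

Eᵢ/kT = 0, 2.4928, 3.7752, 4.0490.
Z = Σ gᵢe^(−Eᵢ/kT) = 1·e^(−0) + 3·e^(−2.4928) + 3·e^(−3.7752) + 4·e^(−4.0490) = 1.0000 + 0.24803 + 0.068798 + 0.069759 = 1.3866.
P₁ = g₁ e^(−E₁/kT) / Z = 0.24803/1.3866 = 0.179.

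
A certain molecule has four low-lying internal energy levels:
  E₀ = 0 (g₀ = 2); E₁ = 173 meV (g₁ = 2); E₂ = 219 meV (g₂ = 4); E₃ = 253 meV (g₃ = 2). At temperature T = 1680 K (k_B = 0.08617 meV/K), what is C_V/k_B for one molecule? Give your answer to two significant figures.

k_BT = 0.08617 × 1680 K = 144.8 meV.
Eᵢ/kT = 0, 1.195, 1.512, 1.747.
Z = Σ gᵢe^(−Eᵢ/kT) = 2·e^(−0) + 2·e^(−1.195) + 4·e^(−1.512) + 2·e^(−1.747) = 2.000 + 0.6054 + 0.8819 + 0.3486 = 3.836.
⟨E⟩ = 100.6 meV, ⟨E²⟩ = 21570 meV².
C_V/k_B = (⟨E²⟩ − ⟨E⟩²)/(kT)² = (21570 − 10120)/20970 = 0.55.

0.55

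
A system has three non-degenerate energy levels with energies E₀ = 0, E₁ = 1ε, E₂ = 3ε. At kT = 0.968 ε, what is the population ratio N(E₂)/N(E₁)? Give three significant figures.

0.127

n₂/n₁ = exp[−(E₂−E₁)/kT] = exp(−(2ε)/(0.968ε)) = exp(-2.0661) = 0.127.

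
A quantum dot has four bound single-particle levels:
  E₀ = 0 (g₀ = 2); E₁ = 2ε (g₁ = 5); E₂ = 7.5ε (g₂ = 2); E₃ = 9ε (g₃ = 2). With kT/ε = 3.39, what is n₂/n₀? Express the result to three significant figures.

0.109

n₂/n₀ = (g₂/g₀) exp[−(E₂−E₀)/kT] = (2/2) × exp(−(7.5ε)/(3.39ε)) = (2/2) × exp(-2.2124) = 0.109.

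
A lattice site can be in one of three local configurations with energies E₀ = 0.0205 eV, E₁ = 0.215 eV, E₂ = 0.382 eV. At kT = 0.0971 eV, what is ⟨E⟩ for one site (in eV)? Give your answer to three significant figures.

Eᵢ/kT = 0.21112, 2.2142, 3.9341.
Z = Σ e^(−Eᵢ/kT) = e^(−0.21112) + e^(−2.2142) + e^(−3.9341) = 0.80968 + 0.10924 + 0.019563 = 0.93848.
⟨E⟩ = Σ Eᵢ e^(−Eᵢ/kT) / Z = (0.0205·0.80968 + 0.215·0.10924 + 0.382·0.019563) / 0.93848 = 0.0507 eV.

0.0507 eV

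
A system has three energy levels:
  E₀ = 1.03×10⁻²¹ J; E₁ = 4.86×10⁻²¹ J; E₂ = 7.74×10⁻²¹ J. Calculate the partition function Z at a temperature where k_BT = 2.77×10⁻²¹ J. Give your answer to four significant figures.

Z = 0.9236

Eᵢ/kT = 0.371841, 1.75451, 2.79422.
Z = Σ e^(−Eᵢ/kT) = e^(−0.371841) + e^(−1.75451) + e^(−2.79422) = 0.689464 + 0.172992 + 0.0611626 = 0.923619.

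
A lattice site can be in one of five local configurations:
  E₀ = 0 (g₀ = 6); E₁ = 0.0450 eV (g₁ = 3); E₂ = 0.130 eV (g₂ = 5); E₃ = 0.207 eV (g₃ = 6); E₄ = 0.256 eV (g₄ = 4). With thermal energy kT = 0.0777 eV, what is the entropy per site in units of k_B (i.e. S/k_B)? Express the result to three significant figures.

2.67

Eᵢ/kT = 0, 0.57915, 1.6731, 2.6641, 3.2947.
Z = Σ gᵢe^(−Eᵢ/kT) = 6·e^(−0) + 3·e^(−0.57915) + 5·e^(−1.6731) + 6·e^(−2.6641) + 4·e^(−3.2947) = 6.0000 + 1.6811 + 0.93832 + 0.41797 + 0.14832 = 9.1857.
⟨E⟩ = Σ EᵢPᵢ = 0.035068 eV.
S/k_B = ln Z + ⟨E⟩/kT = ln(9.1857) + 0.035068/0.0777 = 2.2176 + 0.45133 = 2.67.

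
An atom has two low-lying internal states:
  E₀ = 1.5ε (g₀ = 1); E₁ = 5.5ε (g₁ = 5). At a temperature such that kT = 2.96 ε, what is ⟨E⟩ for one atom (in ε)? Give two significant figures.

Eᵢ/kT = 0.5068, 1.858.
Z = Σ gᵢe^(−Eᵢ/kT) = 1·e^(−0.5068) + 5·e^(−1.858) = 0.6024 + 0.7799 = 1.382.
⟨E⟩ = Σ Eᵢ gᵢe^(−Eᵢ/kT) / Z = (1.5·0.6024 + 5.5·0.7799) / 1.382 = 3.8 ε.

3.8 ε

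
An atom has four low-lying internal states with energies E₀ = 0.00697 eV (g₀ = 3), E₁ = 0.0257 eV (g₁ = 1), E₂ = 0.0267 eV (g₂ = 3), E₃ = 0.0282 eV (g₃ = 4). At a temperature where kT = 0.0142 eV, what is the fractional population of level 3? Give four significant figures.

0.1826

Eᵢ/kT = 0.490845, 1.80986, 1.88028, 1.98592.
Z = Σ gᵢe^(−Eᵢ/kT) = 3·e^(−0.490845) + 1·e^(−1.80986) + 3·e^(−1.88028) + 4·e^(−1.98592) = 1.83633 + 0.163677 + 0.457642 + 0.549017 = 3.00667.
P₃ = g₃ e^(−E₃/kT) / Z = 0.549017/3.00667 = 0.1826.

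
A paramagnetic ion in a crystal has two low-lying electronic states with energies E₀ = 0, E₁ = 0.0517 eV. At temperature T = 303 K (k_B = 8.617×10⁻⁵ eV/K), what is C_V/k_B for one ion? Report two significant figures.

0.42

k_BT = 8.617×10⁻⁵ × 303 K = 0.02611 eV.
Eᵢ/kT = 0, 1.980.
Z = Σ e^(−Eᵢ/kT) = e^(−0) + e^(−1.980) = 1.000 + 0.1381 = 1.138.
⟨E⟩ = 0.006274 eV, ⟨E²⟩ = 0.0003244 eV².
C_V/k_B = (⟨E²⟩ − ⟨E⟩²)/(kT)² = (0.0003244 − 0.00003936)/0.0006817 = 0.42.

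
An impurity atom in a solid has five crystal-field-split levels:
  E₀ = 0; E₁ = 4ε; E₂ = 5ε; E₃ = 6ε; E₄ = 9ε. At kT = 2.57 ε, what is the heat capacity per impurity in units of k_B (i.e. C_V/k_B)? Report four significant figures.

Eᵢ/kT = 0, 1.55642, 1.94553, 2.33463, 3.50195.
Z = Σ e^(−Eᵢ/kT) = e^(−0) + e^(−1.55642) + e^(−1.94553) + e^(−2.33463) + e^(−3.50195) = 1.00000 + 0.210890 + 0.142911 + 0.0968463 + 0.0301386 = 1.48079.
⟨E⟩ = 1.62781 ε, ⟨E²⟩ = 8.69449 ε².
C_V/k_B = (⟨E²⟩ − ⟨E⟩²)/(kT)² = (8.69449 − 2.64977)/6.60490 = 0.9152.

0.9152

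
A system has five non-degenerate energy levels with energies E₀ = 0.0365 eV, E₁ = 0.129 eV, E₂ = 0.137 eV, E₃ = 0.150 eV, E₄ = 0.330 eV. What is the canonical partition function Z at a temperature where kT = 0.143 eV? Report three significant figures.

Eᵢ/kT = 0.25524, 0.90210, 0.95804, 1.0490, 2.3077.
Z = Σ e^(−Eᵢ/kT) = e^(−0.25524) + e^(−0.90210) + e^(−0.95804) + e^(−1.0490) + e^(−2.3077) = 0.77473 + 0.40572 + 0.38364 + 0.35029 + 0.099490 = 2.0139.

Z = 2.01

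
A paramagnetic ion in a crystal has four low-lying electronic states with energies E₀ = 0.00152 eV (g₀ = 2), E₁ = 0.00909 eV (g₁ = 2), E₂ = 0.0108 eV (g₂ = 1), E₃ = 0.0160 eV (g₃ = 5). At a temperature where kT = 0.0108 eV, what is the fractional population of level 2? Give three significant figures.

Eᵢ/kT = 0.14074, 0.84167, 1.0000, 1.4815.
Z = Σ gᵢe^(−Eᵢ/kT) = 2·e^(−0.14074) + 2·e^(−0.84167) + 1·e^(−1.0000) + 5·e^(−1.4815) = 1.7374 + 0.86198 + 0.36788 + 1.1365 = 4.1038.
P₂ = g₂ e^(−E₂/kT) / Z = 0.36788/4.1038 = 0.0896.

0.0896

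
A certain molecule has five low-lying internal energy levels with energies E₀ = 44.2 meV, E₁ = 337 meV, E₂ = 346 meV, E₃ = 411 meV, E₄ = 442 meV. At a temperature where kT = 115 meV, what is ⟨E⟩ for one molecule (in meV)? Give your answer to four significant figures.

Eᵢ/kT = 0.384348, 2.93043, 3.00870, 3.57391, 3.84348.
Z = Σ e^(−Eᵢ/kT) = e^(−0.384348) + e^(−2.93043) + e^(−3.00870) + e^(−3.57391) + e^(−3.84348) = 0.680894 + 0.0533741 + 0.0493558 + 0.0280460 + 0.0214189 = 0.833089.
⟨E⟩ = Σ Eᵢ e^(−Eᵢ/kT) / Z = (44.2·0.680894 + 337·0.0533741 + 346·0.0493558 + 411·0.0280460 + 442·0.0214189) / 0.833089 = 103.4 meV.

103.4 meV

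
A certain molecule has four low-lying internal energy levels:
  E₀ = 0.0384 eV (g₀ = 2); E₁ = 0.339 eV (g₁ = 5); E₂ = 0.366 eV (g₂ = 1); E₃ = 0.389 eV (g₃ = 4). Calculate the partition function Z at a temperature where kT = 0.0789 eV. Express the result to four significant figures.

Eᵢ/kT = 0.486692, 4.29658, 4.63878, 4.93029.
Z = Σ gᵢe^(−Eᵢ/kT) = 2·e^(−0.486692) + 5·e^(−4.29658) + 1·e^(−4.63878) + 4·e^(−4.93029) = 1.22931 + 0.0680752 + 0.00966949 + 0.0288976 = 1.33595.

Z = 1.336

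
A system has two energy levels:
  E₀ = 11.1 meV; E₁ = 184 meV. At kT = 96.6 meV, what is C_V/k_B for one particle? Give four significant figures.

Eᵢ/kT = 0.114907, 1.90476.
Z = Σ e^(−Eᵢ/kT) = e^(−0.114907) + e^(−1.90476) = 0.891449 + 0.148858 = 1.04031.
⟨E⟩ = 35.8402 meV, ⟨E²⟩ = 4950.04 meV².
C_V/k_B = (⟨E²⟩ − ⟨E⟩²)/(kT)² = (4950.04 − 1284.52)/9331.56 = 0.3928.

0.3928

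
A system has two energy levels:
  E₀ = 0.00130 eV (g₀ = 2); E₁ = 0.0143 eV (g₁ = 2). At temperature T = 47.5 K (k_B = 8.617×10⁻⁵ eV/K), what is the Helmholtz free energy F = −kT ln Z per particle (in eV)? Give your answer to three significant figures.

k_BT = 8.617×10⁻⁵ × 47.5 K = 0.0040931 eV.
Eᵢ/kT = 0.31761, 3.4937.
Z = Σ gᵢe^(−Eᵢ/kT) = 2·e^(−0.31761) + 2·e^(−3.4937) = 1.4558 + 0.060776 = 1.5166.
F = −kT ln Z = −0.0040931 × ln(1.5166) = −0.0040931 × 0.41647 = -0.00170 eV.

-0.00170 eV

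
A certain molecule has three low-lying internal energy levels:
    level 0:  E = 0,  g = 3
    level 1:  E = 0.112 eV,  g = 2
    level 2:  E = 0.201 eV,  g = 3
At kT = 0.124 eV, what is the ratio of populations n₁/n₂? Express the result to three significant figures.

1.37

n₁/n₂ = (g₁/g₂) exp[−(E₁−E₂)/kT] = (2/3) × exp(−(-0.089 eV)/(0.124 eV)) = (2/3) × exp(0.71774) = 1.37.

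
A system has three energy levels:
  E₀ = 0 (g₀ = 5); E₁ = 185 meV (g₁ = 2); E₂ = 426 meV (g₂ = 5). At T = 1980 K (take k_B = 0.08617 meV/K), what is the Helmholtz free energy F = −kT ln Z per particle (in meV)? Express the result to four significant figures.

-308.2 meV

k_BT = 0.08617 × 1980 K = 170.617 meV.
Eᵢ/kT = 0, 1.08430, 2.49682.
Z = Σ gᵢe^(−Eᵢ/kT) = 5·e^(−0) + 2·e^(−1.08430) + 5·e^(−2.49682) = 5.00000 + 0.676277 + 0.411732 = 6.08801.
F = −kT ln Z = −170.617 × ln(6.08801) = −170.617 × 1.80632 = -308.2 meV.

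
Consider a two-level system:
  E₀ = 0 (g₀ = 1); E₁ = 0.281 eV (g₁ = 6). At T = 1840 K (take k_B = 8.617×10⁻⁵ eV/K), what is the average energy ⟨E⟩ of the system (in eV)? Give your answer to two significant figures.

0.14 eV

k_BT = 8.617×10⁻⁵ × 1840 K = 0.1586 eV.
Eᵢ/kT = 0, 1.772.
Z = Σ gᵢe^(−Eᵢ/kT) = 1·e^(−0) + 6·e^(−1.772) = 1.000 + 1.020 = 2.020.
⟨E⟩ = Σ Eᵢ gᵢe^(−Eᵢ/kT) / Z = (0·1.000 + 0.281·1.020) / 2.020 = 0.14 eV.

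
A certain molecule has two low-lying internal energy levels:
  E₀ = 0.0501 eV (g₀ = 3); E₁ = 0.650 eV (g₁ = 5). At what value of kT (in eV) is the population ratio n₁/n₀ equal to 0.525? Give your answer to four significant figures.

0.5193 eV

n₁/n₀ = (g₁/g₀) exp[−(E₁−E₀)/kT] = 0.525.
⇒ (E₁−E₀)/kT = ln((5/3)/0.525) = ln(3.17460) = 1.15518.
kT = 0.5999 eV / 1.15518 = 0.5193 eV.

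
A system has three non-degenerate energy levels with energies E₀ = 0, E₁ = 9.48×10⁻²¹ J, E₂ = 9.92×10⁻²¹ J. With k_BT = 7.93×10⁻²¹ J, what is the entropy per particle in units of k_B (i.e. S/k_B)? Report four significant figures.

Eᵢ/kT = 0, 1.19546, 1.25095.
Z = Σ e^(−Eᵢ/kT) = e^(−0) + e^(−1.19546) + e^(−1.25095) = 1.00000 + 0.302565 + 0.286233 = 1.58880.
⟨E⟩ = Σ EᵢPᵢ = 3.59249 ×10⁻²¹ J.
S/k_B = ln Z + ⟨E⟩/kT = ln(1.58880) + 3.59249/7.93 = 0.462979 + 0.453025 = 0.9160.

0.9160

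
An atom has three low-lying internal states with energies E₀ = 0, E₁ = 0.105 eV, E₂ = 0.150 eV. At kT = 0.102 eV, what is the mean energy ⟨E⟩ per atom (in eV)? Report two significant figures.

0.045 eV

Eᵢ/kT = 0, 1.029, 1.471.
Z = Σ e^(−Eᵢ/kT) = e^(−0) + e^(−1.029) + e^(−1.471) = 1.000 + 0.3574 + 0.2297 = 1.587.
⟨E⟩ = Σ Eᵢ e^(−Eᵢ/kT) / Z = (0·1.000 + 0.105·0.3574 + 0.150·0.2297) / 1.587 = 0.045 eV.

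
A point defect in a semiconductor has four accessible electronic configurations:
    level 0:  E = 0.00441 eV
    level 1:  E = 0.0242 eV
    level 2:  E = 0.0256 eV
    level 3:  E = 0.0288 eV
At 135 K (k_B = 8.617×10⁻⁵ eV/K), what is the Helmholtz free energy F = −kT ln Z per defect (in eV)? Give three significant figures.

k_BT = 8.617×10⁻⁵ × 135 K = 0.011633 eV.
Eᵢ/kT = 0.37909, 2.0803, 2.2006, 2.4757.
Z = Σ e^(−Eᵢ/kT) = e^(−0.37909) + e^(−2.0803) + e^(−2.2006) + e^(−2.4757) = 0.68448 + 0.12489 + 0.11074 + 0.084104 = 1.0042.
F = −kT ln Z = −0.011633 × ln(1.0042) = −0.011633 × 0.0041912 = -0.0000488 eV.

-0.0000488 eV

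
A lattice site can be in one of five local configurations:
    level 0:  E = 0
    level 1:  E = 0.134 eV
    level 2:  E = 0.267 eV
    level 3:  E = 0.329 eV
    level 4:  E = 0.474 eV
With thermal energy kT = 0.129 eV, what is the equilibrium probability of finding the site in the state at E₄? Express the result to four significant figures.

0.01602

Eᵢ/kT = 0, 1.03876, 2.06977, 2.55039, 3.67442.
Z = Σ e^(−Eᵢ/kT) = e^(−0) + e^(−1.03876) + e^(−2.06977) + e^(−2.55039) + e^(−3.67442) = 1.00000 + 0.353893 + 0.126215 + 0.0780512 + 0.0253641 = 1.58352.
P₄ = e^(−E₄/kT) / Z = 0.0253641/1.58352 = 0.01602.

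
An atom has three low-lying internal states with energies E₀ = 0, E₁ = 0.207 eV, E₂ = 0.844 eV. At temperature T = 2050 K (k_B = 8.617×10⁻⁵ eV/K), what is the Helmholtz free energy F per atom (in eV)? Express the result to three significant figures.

-0.0488 eV

k_BT = 8.617×10⁻⁵ × 2050 K = 0.17665 eV.
Eᵢ/kT = 0, 1.1718, 4.7778.
Z = Σ e^(−Eᵢ/kT) = e^(−0) + e^(−1.1718) + e^(−4.7778) = 1.0000 + 0.30981 + 0.0084145 = 1.3182.
F = −kT ln Z = −0.17665 × ln(1.3182) = −0.17665 × 0.27627 = -0.0488 eV.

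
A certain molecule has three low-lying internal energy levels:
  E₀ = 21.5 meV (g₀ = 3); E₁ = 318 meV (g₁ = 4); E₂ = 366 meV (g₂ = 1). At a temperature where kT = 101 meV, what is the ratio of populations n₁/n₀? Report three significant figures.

n₁/n₀ = (g₁/g₀) exp[−(E₁−E₀)/kT] = (4/3) × exp(−(296.5 meV)/(101 meV)) = (4/3) × exp(-2.9356) = 0.0708.

0.0708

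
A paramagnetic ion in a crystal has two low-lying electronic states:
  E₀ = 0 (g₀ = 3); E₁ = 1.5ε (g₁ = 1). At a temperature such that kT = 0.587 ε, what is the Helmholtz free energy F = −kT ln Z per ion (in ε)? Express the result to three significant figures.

-0.660 ε

Eᵢ/kT = 0, 2.5554.
Z = Σ gᵢe^(−Eᵢ/kT) = 3·e^(−0) + 1·e^(−2.5554) = 3.0000 + 0.077661 = 3.0777.
F = −kT ln Z = −0.587 × ln(3.0777) = −0.587 × 1.1242 = -0.660 ε.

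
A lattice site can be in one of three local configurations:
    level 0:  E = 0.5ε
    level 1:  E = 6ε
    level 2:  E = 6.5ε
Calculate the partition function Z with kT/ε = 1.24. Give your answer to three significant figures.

Z = 0.681

Eᵢ/kT = 0.40323, 4.8387, 5.2419.
Z = Σ e^(−Eᵢ/kT) = e^(−0.40323) + e^(−4.8387) + e^(−5.2419) = 0.66816 + 0.0079173 + 0.0052902 = 0.68137.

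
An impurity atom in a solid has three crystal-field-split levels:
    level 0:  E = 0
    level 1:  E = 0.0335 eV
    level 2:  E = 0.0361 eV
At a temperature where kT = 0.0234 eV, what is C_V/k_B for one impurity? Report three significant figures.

0.473

Eᵢ/kT = 0, 1.4316, 1.5427.
Z = Σ e^(−Eᵢ/kT) = e^(−0) + e^(−1.4316) + e^(−1.5427) = 1.0000 + 0.23893 + 0.21380 = 1.4527.
⟨E⟩ = 0.010823 eV, ⟨E²⟩ = 0.00037638 eV².
C_V/k_B = (⟨E²⟩ − ⟨E⟩²)/(kT)² = (0.00037638 − 0.00011714)/0.00054756 = 0.473.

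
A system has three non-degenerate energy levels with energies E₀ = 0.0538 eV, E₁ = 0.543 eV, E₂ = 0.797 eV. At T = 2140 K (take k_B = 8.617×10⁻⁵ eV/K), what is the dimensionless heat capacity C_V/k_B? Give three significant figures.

k_BT = 8.617×10⁻⁵ × 2140 K = 0.18440 eV.
Eᵢ/kT = 0.29176, 2.9447, 4.3221.
Z = Σ e^(−Eᵢ/kT) = e^(−0.29176) + e^(−2.9447) + e^(−4.3221) = 0.74695 + 0.052618 + 0.013272 = 0.81284.
⟨E⟩ = 0.097603 eV, ⟨E²⟩ = 0.032118 eV².
C_V/k_B = (⟨E²⟩ − ⟨E⟩²)/(kT)² = (0.032118 − 0.0095263)/0.034003 = 0.664.

0.664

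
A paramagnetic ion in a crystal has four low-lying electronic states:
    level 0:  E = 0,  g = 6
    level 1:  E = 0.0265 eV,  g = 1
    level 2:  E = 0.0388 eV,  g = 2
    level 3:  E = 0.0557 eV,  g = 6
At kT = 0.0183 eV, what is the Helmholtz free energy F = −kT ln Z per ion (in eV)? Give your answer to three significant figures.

-0.0350 eV

Eᵢ/kT = 0, 1.4481, 2.1202, 3.0437.
Z = Σ gᵢe^(−Eᵢ/kT) = 6·e^(−0) + 1·e^(−1.4481) + 2·e^(−2.1202) + 6·e^(−3.0437) = 6.0000 + 0.23502 + 0.24002 + 0.28595 = 6.7610.
F = −kT ln Z = −0.0183 × ln(6.7610) = −0.0183 × 1.9112 = -0.0350 eV.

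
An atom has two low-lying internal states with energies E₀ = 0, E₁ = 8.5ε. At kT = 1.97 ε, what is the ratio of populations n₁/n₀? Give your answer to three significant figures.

0.0134

n₁/n₀ = exp[−(E₁−E₀)/kT] = exp(−(8.5ε)/(1.97ε)) = exp(-4.3147) = 0.0134.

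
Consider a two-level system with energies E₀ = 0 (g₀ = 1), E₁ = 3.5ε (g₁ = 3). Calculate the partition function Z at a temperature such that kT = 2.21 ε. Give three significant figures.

Z = 1.62

Eᵢ/kT = 0, 1.5837.
Z = Σ gᵢe^(−Eᵢ/kT) = 1·e^(−0) + 3·e^(−1.5837) = 1.0000 + 0.61564 = 1.6156.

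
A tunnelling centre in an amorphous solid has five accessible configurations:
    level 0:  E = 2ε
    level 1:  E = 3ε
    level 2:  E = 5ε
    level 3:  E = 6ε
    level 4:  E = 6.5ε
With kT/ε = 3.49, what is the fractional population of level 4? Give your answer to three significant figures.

Eᵢ/kT = 0.57307, 0.85960, 1.4327, 1.7192, 1.8625.
Z = Σ e^(−Eᵢ/kT) = e^(−0.57307) + e^(−0.85960) + e^(−1.4327) + e^(−1.7192) + e^(−1.8625) = 0.56379 + 0.42333 + 0.23866 + 0.17921 + 0.15528 = 1.5603.
P₄ = e^(−E₄/kT) / Z = 0.15528/1.5603 = 0.0995.

0.0995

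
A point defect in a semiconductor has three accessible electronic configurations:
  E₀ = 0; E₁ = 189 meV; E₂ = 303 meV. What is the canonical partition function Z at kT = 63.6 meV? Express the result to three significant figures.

Eᵢ/kT = 0, 2.9717, 4.7642.
Z = Σ e^(−Eᵢ/kT) = e^(−0) + e^(−2.9717) + e^(−4.7642) = 1.0000 + 0.051216 + 0.0085297 = 1.0597.

Z = 1.06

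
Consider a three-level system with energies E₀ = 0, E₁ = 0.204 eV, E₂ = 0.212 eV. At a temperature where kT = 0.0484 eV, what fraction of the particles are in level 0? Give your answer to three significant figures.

Eᵢ/kT = 0, 4.2149, 4.3802.
Z = Σ e^(−Eᵢ/kT) = e^(−0) + e^(−4.2149) + e^(−4.3802) = 1.0000 + 0.014774 + 0.012523 = 1.0273.
P₀ = e^(−E₀/kT) / Z = 1.0000/1.0273 = 0.973.

0.973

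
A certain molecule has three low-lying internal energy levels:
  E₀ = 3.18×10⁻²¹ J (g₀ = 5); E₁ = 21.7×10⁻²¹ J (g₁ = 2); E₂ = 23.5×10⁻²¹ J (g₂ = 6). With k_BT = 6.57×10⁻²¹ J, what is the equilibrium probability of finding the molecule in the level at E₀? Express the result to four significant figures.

Eᵢ/kT = 0.484018, 3.30289, 3.57686.
Z = Σ gᵢe^(−Eᵢ/kT) = 5·e^(−0.484018) + 2·e^(−3.30289) + 6·e^(−3.57686) = 3.08151 + 0.0735535 + 0.167780 = 3.32284.
P₀ = g₀ e^(−E₀/kT) / Z = 3.08151/3.32284 = 0.9274.

0.9274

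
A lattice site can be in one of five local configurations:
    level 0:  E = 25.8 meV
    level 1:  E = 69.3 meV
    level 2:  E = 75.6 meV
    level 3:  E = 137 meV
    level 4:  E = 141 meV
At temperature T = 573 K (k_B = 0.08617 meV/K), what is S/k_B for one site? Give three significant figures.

k_BT = 0.08617 × 573 K = 49.375 meV.
Eᵢ/kT = 0.52253, 1.4035, 1.5311, 2.7747, 2.8557.
Z = Σ e^(−Eᵢ/kT) = e^(−0.52253) + e^(−1.4035) + e^(−1.5311) + e^(−2.7747) + e^(−2.8557) = 0.59302 + 0.24574 + 0.21630 + 0.062368 + 0.057516 = 1.1749.
⟨E⟩ = Σ EᵢPᵢ = 55.610 meV.
S/k_B = ln Z + ⟨E⟩/kT = ln(1.1749) + 55.610/49.375 = 0.16118 + 1.1263 = 1.29.

1.29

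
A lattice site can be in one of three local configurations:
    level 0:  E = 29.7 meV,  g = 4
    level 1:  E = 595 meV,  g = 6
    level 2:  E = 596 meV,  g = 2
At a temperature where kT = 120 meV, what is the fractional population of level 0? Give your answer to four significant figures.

0.9824

Eᵢ/kT = 0.247500, 4.95833, 4.96667.
Z = Σ gᵢe^(−Eᵢ/kT) = 4·e^(−0.247500) + 6·e^(−4.95833) + 2·e^(−4.96667) = 3.12300 + 0.0421479 + 0.0139326 = 3.17908.
P₀ = g₀ e^(−E₀/kT) / Z = 3.12300/3.17908 = 0.9824.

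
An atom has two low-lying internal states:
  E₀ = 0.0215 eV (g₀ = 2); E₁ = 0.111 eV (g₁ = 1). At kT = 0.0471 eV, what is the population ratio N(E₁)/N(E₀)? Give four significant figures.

n₁/n₀ = (g₁/g₀) exp[−(E₁−E₀)/kT] = (1/2) × exp(−(0.0895 eV)/(0.0471 eV)) = (1/2) × exp(-1.90021) = 0.07477.

0.07477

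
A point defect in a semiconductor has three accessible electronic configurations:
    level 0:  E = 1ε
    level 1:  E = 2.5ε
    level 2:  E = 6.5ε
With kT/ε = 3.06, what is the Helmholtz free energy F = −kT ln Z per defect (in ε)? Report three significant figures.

Eᵢ/kT = 0.32680, 0.81699, 2.1242.
Z = Σ e^(−Eᵢ/kT) = e^(−0.32680) + e^(−0.81699) + e^(−2.1242) = 0.72123 + 0.44176 + 0.11953 = 1.2825.
F = −kT ln Z = −3.06 × ln(1.2825) = −3.06 × 0.24881 = -0.761 ε.

-0.761 ε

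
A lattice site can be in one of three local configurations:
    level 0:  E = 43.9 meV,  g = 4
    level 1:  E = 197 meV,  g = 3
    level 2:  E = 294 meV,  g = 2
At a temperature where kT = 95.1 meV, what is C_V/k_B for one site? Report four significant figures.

0.4575

Eᵢ/kT = 0.461619, 2.07150, 3.09148.
Z = Σ gᵢe^(−Eᵢ/kT) = 4·e^(−0.461619) + 3·e^(−2.07150) + 2·e^(−3.09148) = 2.52105 + 0.377990 + 0.0908693 = 2.98991.
⟨E⟩ = 70.8562 meV, ⟨E²⟩ = 9158.26 meV².
C_V/k_B = (⟨E²⟩ − ⟨E⟩²)/(kT)² = (9158.26 − 5020.60)/9044.01 = 0.4575.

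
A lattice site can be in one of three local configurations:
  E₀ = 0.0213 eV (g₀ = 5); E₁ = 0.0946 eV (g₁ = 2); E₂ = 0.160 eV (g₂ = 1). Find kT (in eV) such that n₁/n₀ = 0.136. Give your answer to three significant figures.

n₁/n₀ = (g₁/g₀) exp[−(E₁−E₀)/kT] = 0.136.
⇒ (E₁−E₀)/kT = ln((2/5)/0.136) = ln(2.9412) = 1.0788.
kT = 0.0733 eV / 1.0788 = 0.0679 eV.

0.0679 eV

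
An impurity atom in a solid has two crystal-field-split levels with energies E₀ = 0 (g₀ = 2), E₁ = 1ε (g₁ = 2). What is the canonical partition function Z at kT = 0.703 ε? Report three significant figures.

Z = 2.48

Eᵢ/kT = 0, 1.4225.
Z = Σ gᵢe^(−Eᵢ/kT) = 2·e^(−0) + 2·e^(−1.4225) = 2.0000 + 0.48222 = 2.4822.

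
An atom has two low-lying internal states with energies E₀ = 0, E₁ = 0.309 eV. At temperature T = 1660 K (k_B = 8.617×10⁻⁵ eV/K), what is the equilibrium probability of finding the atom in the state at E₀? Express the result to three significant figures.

0.897

k_BT = 8.617×10⁻⁵ × 1660 K = 0.14304 eV.
Eᵢ/kT = 0, 2.1602.
Z = Σ e^(−Eᵢ/kT) = e^(−0) + e^(−2.1602) = 1.0000 + 0.11530 = 1.1153.
P₀ = e^(−E₀/kT) / Z = 1.0000/1.1153 = 0.897.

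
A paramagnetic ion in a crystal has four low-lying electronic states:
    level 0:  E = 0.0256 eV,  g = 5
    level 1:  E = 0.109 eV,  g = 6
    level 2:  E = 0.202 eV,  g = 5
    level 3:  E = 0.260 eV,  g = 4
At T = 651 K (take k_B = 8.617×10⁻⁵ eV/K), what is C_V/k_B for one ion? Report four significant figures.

0.7367

k_BT = 8.617×10⁻⁵ × 651 K = 0.0560967 eV.
Eᵢ/kT = 0.456355, 1.94307, 3.60092, 4.63485.
Z = Σ gᵢe^(−Eᵢ/kT) = 5·e^(−0.456355) + 6·e^(−1.94307) + 5·e^(−3.60092) + 4·e^(−4.63485) = 3.16794 + 0.859581 + 0.136493 + 0.0388303 = 4.20284.
⟨E⟩ = 0.0505518 eV, ⟨E²⟩ = 0.00487366 eV².
C_V/k_B = (⟨E²⟩ − ⟨E⟩²)/(kT)² = (0.00487366 − 0.00255548)/0.00314684 = 0.7367.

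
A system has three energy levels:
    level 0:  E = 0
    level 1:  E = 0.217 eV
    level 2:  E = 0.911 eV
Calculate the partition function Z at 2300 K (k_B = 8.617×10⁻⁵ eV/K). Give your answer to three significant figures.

Z = 1.34

k_BT = 8.617×10⁻⁵ × 2300 K = 0.19819 eV.
Eᵢ/kT = 0, 1.0949, 4.5966.
Z = Σ e^(−Eᵢ/kT) = e^(−0) + e^(−1.0949) + e^(−4.5966) = 1.0000 + 0.33457 + 0.010086 = 1.3447.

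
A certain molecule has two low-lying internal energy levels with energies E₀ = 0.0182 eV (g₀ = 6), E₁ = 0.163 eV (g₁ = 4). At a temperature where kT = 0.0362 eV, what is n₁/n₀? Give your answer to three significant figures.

0.0122

n₁/n₀ = (g₁/g₀) exp[−(E₁−E₀)/kT] = (4/6) × exp(−(0.1448 eV)/(0.0362 eV)) = (4/6) × exp(-4.0000) = 0.0122.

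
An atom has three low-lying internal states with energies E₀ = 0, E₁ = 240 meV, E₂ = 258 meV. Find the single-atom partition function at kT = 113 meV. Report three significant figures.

Z = 1.22

Eᵢ/kT = 0, 2.1239, 2.2832.
Z = Σ e^(−Eᵢ/kT) = e^(−0) + e^(−2.1239) + e^(−2.2832) = 1.0000 + 0.11956 + 0.10196 = 1.2215.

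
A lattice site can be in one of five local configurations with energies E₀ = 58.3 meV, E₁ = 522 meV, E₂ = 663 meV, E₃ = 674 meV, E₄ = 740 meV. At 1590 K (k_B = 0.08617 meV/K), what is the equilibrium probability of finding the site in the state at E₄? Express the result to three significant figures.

k_BT = 0.08617 × 1590 K = 137.01 meV.
Eᵢ/kT = 0.42552, 3.8099, 4.8391, 4.9193, 5.4011.
Z = Σ e^(−Eᵢ/kT) = e^(−0.42552) + e^(−3.8099) + e^(−4.8391) + e^(−4.9193) + e^(−5.4011) = 0.65343 + 0.022150 + 0.0079142 + 0.0073042 + 0.0045116 = 0.69531.
P₄ = e^(−E₄/kT) / Z = 0.0045116/0.69531 = 0.00649.

0.00649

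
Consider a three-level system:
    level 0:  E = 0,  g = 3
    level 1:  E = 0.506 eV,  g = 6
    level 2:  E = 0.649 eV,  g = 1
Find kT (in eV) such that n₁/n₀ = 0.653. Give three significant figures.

0.452 eV

n₁/n₀ = (g₁/g₀) exp[−(E₁−E₀)/kT] = 0.653.
⇒ (E₁−E₀)/kT = ln((6/3)/0.653) = ln(3.0628) = 1.1193.
kT = 0.506 eV / 1.1193 = 0.452 eV.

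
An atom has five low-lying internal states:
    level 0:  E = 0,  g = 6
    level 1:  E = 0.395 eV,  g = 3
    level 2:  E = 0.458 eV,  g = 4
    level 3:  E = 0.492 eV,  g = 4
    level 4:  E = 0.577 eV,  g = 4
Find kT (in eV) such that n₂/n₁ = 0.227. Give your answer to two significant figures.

0.036 eV

n₂/n₁ = (g₂/g₁) exp[−(E₂−E₁)/kT] = 0.227.
⇒ (E₂−E₁)/kT = ln((4/3)/0.227) = ln(5.874) = 1.771.
kT = 0.063 eV / 1.771 = 0.036 eV.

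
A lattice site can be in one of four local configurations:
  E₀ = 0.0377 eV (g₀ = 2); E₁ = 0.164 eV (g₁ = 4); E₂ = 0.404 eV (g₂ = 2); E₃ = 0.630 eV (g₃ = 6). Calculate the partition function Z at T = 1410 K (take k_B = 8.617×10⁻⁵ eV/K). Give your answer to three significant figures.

Z = 2.61

k_BT = 8.617×10⁻⁵ × 1410 K = 0.12150 eV.
Eᵢ/kT = 0.31029, 1.3498, 3.3251, 5.1852.
Z = Σ gᵢe^(−Eᵢ/kT) = 2·e^(−0.31029) + 4·e^(−1.3498) + 2·e^(−3.3251) + 6·e^(−5.1852) = 1.4665 + 1.0372 + 0.071938 + 0.033593 = 2.6092.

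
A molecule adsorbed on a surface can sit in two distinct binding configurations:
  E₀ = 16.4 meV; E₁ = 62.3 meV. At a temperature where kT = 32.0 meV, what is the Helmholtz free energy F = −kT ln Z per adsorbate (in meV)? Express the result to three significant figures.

9.56 meV

Eᵢ/kT = 0.51250, 1.9469.
Z = Σ e^(−Eᵢ/kT) = e^(−0.51250) + e^(−1.9469) = 0.59900 + 0.14272 = 0.74172.
F = −kT ln Z = −32.0 × ln(0.74172) = −32.0 × -0.29878 = 9.56 meV.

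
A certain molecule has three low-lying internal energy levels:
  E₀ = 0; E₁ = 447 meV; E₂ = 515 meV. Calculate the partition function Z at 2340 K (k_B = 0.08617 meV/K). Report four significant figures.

Z = 1.187

k_BT = 0.08617 × 2340 K = 201.638 meV.
Eᵢ/kT = 0, 2.21684, 2.55408.
Z = Σ e^(−Eᵢ/kT) = e^(−0) + e^(−2.21684) + e^(−2.55408) = 1.00000 + 0.108953 + 0.0777637 = 1.18672.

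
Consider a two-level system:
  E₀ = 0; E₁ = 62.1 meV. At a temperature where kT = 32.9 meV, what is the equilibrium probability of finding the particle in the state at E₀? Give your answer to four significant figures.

0.8685

Eᵢ/kT = 0, 1.88754.
Z = Σ e^(−Eᵢ/kT) = e^(−0) + e^(−1.88754) = 1.00000 + 0.151444 = 1.15144.
P₀ = e^(−E₀/kT) / Z = 1.00000/1.15144 = 0.8685.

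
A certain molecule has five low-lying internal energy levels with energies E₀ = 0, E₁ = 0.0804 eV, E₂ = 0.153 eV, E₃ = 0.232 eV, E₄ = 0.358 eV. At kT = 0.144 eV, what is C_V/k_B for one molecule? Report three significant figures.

Eᵢ/kT = 0, 0.55833, 1.0625, 1.6111, 2.4861.
Z = Σ e^(−Eᵢ/kT) = e^(−0) + e^(−0.55833) + e^(−1.0625) + e^(−1.6111) + e^(−2.4861) = 1.0000 + 0.57216 + 0.34559 + 0.19967 + 0.083234 = 2.2007.
⟨E⟩ = 0.079519 eV, ⟨E²⟩ = 0.015088 eV².
C_V/k_B = (⟨E²⟩ − ⟨E⟩²)/(kT)² = (0.015088 − 0.0063233)/0.020736 = 0.423.

0.423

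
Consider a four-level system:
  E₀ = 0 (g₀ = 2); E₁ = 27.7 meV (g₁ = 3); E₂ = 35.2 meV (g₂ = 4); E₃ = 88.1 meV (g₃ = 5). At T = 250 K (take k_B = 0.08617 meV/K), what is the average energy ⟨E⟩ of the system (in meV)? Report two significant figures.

k_BT = 0.08617 × 250 K = 21.54 meV.
Eᵢ/kT = 0, 1.286, 1.634, 4.090.
Z = Σ gᵢe^(−Eᵢ/kT) = 2·e^(−0) + 3·e^(−1.286) + 4·e^(−1.634) + 5·e^(−4.090) = 2.000 + 0.8291 + 0.7806 + 0.08370 = 3.693.
⟨E⟩ = Σ Eᵢ gᵢe^(−Eᵢ/kT) / Z = (0·2.000 + 27.7·0.8291 + 35.2·0.7806 + 88.1·0.08370) / 3.693 = 16 meV.

16 meV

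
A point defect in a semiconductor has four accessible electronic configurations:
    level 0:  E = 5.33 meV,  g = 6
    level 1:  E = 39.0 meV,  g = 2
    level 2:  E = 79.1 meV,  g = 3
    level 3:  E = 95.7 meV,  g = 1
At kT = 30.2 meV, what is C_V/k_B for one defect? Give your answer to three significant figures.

0.357

Eᵢ/kT = 0.17649, 1.2914, 2.6192, 3.1689.
Z = Σ gᵢe^(−Eᵢ/kT) = 6·e^(−0.17649) + 2·e^(−1.2914) + 3·e^(−2.6192) + 1·e^(−3.1689) = 5.0292 + 0.54977 + 0.21858 + 0.042050 = 5.8396.
⟨E⟩ = 11.912 meV, ⟨E²⟩ = 467.81 meV².
C_V/k_B = (⟨E²⟩ − ⟨E⟩²)/(kT)² = (467.81 − 141.90)/912.04 = 0.357.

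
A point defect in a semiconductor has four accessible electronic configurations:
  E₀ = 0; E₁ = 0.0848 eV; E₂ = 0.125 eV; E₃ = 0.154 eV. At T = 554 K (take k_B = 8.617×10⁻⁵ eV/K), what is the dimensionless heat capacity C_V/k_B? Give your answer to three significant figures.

0.895

k_BT = 8.617×10⁻⁵ × 554 K = 0.047738 eV.
Eᵢ/kT = 0, 1.7764, 2.6185, 3.2259.
Z = Σ e^(−Eᵢ/kT) = e^(−0) + e^(−1.7764) + e^(−2.6185) + e^(−3.2259) = 1.0000 + 0.16925 + 0.072912 + 0.039720 = 1.2819.
⟨E⟩ = 0.023078 eV, ⟨E²⟩ = 0.0025730 eV².
C_V/k_B = (⟨E²⟩ − ⟨E⟩²)/(kT)² = (0.0025730 − 0.00053259)/0.0022789 = 0.895.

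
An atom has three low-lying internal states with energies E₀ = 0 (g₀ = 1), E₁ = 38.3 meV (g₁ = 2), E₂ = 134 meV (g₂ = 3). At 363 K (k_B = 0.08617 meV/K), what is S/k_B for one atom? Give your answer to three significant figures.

k_BT = 0.08617 × 363 K = 31.280 meV.
Eᵢ/kT = 0, 1.2244, 4.2839.
Z = Σ gᵢe^(−Eᵢ/kT) = 1·e^(−0) + 2·e^(−1.2244) + 3·e^(−4.2839) = 1.0000 + 0.58787 + 0.041366 = 1.6292.
⟨E⟩ = Σ EᵢPᵢ = 17.222 meV.
S/k_B = ln Z + ⟨E⟩/kT = ln(1.6292) + 17.222/31.280 = 0.48809 + 0.55058 = 1.04.

1.04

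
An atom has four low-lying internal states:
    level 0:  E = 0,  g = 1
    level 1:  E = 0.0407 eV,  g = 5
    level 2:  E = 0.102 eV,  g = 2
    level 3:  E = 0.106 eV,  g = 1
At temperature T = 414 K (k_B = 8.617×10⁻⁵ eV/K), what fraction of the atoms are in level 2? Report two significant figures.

0.041

k_BT = 8.617×10⁻⁵ × 414 K = 0.03567 eV.
Eᵢ/kT = 0, 1.141, 2.860, 2.972.
Z = Σ gᵢe^(−Eᵢ/kT) = 1·e^(−0) + 5·e^(−1.141) + 2·e^(−2.860) + 1·e^(−2.972) = 1.000 + 1.597 + 0.1145 + 0.05120 = 2.763.
P₂ = g₂ e^(−E₂/kT) / Z = 0.1145/2.763 = 0.041.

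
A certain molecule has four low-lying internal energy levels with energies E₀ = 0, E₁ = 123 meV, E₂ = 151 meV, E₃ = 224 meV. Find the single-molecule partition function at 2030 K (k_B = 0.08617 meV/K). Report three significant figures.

Z = 2.19

k_BT = 0.08617 × 2030 K = 174.93 meV.
Eᵢ/kT = 0, 0.70314, 0.86320, 1.2805.
Z = Σ e^(−Eᵢ/kT) = e^(−0) + e^(−0.70314) + e^(−0.86320) + e^(−1.2805) = 1.0000 + 0.49503 + 0.42181 + 0.27790 = 2.1947.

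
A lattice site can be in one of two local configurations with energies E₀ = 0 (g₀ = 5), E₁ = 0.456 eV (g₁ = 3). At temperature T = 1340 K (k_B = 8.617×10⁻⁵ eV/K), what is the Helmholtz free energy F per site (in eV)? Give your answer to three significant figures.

k_BT = 8.617×10⁻⁵ × 1340 K = 0.11547 eV.
Eᵢ/kT = 0, 3.9491.
Z = Σ gᵢe^(−Eᵢ/kT) = 5·e^(−0) + 3·e^(−3.9491) = 5.0000 + 0.057816 = 5.0578.
F = −kT ln Z = −0.11547 × ln(5.0578) = −0.11547 × 1.6209 = -0.187 eV.

-0.187 eV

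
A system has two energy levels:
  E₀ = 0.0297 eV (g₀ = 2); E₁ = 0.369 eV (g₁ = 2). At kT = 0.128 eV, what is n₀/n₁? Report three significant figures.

14.2

n₀/n₁ = (g₀/g₁) exp[−(E₀−E₁)/kT] = (2/2) × exp(−(-0.3393 eV)/(0.128 eV)) = (2/2) × exp(2.6508) = 14.2.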